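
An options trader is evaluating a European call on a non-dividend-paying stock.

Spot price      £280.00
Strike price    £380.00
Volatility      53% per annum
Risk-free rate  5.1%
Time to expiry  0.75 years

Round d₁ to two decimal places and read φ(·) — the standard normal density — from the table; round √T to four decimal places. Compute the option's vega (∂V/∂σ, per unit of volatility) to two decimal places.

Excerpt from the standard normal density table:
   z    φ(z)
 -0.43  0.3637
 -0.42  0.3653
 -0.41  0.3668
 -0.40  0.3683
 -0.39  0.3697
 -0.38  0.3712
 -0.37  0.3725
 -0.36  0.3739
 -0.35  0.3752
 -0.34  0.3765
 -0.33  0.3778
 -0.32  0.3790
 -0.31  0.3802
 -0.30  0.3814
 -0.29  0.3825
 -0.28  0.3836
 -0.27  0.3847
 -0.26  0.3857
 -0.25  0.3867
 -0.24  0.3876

σ√T = 0.53 × 0.8660 = 0.4590
d₁ = [ln(280/380) + (0.051 + 0.53²/2)·0.75] / 0.4590 = [-0.3054 + 0.1436] / 0.4590 = -0.3525 which rounds to -0.35
√T = √0.75 = 0.8660
φ(d₁) = φ(-0.35) = 0.3752
vega = S·φ(d₁)·√T = 280·0.3752·0.8660 = 90.9785
(The put has the same vega.)

90.98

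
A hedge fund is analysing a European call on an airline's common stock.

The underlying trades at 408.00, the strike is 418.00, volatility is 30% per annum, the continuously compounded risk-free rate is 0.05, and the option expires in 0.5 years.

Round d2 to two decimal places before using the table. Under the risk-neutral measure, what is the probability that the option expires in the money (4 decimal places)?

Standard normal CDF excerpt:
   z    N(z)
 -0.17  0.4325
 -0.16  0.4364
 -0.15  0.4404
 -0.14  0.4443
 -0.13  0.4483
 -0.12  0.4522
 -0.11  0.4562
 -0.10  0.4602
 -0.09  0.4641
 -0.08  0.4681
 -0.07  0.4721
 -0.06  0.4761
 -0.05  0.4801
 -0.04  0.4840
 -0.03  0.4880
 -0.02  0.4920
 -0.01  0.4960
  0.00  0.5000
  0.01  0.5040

0.4602

σ√T = 0.3 × 0.7071 = 0.2121
ln(S/K) + (r + σ²/2)T = ln(408/418) + (0.05 + 0.3²/2)·0.5 = -0.0242 + 0.0475 = 0.0233
d₁ = 0.0233 / 0.2121 = 0.1098 → 0.11
d₂ = d₁ − σ√T = 0.1098 − 0.2121 = -0.1024 → -0.10
Pr(exercise) under Q = N(d₂) = 0.4602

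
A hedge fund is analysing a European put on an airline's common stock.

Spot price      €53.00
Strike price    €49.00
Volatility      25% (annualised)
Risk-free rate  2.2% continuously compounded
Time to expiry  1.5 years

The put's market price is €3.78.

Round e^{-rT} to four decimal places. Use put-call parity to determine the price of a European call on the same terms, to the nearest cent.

€9.37

exp(−rT) = exp(−0.022·1.5) = 0.9675
Put-call parity: C − P = S − K·e^(−rT) = 53 − 49·0.9675 = 53 − 47.4075 = 5.5925
C = P + (C − P) = 3.78 + (5.5925) = 9.3725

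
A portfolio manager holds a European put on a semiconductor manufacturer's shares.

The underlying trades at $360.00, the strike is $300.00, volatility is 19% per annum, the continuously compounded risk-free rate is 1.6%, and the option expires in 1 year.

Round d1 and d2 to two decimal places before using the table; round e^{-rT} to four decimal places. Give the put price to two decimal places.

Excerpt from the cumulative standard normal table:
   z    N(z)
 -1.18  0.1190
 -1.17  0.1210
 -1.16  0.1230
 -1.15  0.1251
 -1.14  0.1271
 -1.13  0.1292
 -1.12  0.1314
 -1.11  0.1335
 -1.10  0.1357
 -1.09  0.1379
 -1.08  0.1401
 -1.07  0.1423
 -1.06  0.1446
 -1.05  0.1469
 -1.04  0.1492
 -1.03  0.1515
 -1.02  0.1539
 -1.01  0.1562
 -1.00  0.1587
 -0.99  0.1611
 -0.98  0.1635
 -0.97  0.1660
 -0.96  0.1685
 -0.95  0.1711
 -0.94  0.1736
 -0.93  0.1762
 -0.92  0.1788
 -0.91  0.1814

σ√T = 0.19 × 1.0000 = 0.1900
ln(S/K) + (r + σ²/2)T = ln(360/300) + (0.016 + 0.19²/2)·1 = 0.1823 + 0.0340 = 0.2164
d₁ = 0.2164 / 0.1900 = 1.1388 ≈ 1.14
d₂ = d₁ − σ√T = 1.1388 − 0.1900 = 0.9488 ≈ 0.95
e^(−rT) = e^(−0.016·1) = 0.9841
P = 300·0.9841·N(-0.95) − 360·N(-1.14) = 300·0.9841·0.1711 − 360·0.1271 = 50.5139 − 45.7560 = 4.7579

$4.76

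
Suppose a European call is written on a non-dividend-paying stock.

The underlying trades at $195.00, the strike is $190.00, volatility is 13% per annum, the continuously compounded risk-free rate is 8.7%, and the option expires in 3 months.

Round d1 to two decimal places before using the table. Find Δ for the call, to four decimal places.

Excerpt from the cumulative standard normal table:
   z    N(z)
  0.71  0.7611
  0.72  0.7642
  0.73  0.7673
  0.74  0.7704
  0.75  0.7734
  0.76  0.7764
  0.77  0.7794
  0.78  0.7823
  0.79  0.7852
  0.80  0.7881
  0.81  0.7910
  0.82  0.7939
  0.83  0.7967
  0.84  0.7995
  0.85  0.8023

σ√T = 0.13 × 0.5000 = 0.0650
d₁ = [ln(195/190) + (0.087 + 0.13²/2)·0.25] / 0.0650 = [0.0260 + 0.0239] / 0.0650 = 0.7667 ≈ 0.77
N(d₁) = N(0.77) = 0.7794
Δ_call = N(d₁) = 0.7794

0.7794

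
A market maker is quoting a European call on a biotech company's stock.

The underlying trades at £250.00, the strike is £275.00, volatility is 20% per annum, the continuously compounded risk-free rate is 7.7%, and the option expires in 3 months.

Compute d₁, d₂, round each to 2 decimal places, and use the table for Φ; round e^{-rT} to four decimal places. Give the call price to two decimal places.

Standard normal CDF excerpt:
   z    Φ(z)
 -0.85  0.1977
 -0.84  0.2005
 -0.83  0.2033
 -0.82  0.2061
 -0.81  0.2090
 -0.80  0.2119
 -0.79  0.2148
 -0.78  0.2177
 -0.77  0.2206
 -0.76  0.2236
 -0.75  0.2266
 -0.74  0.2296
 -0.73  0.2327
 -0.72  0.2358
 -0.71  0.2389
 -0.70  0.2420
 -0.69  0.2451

T = 0.25;  σ√T = 0.1000
d₁ = [ln(250/275) + (0.077 + 0.2²/2)·0.25] / 0.1000 = [-0.0953 + 0.0243] / 0.1000 = -0.7106 ⇒ -0.71
d₂ = d₁ − σ√T = -0.7106 − 0.1000 = -0.8106 ⇒ -0.81
exp(−rT) = exp(−0.077·0.25) = 0.9809
N(d₁) = N(-0.71) = 0.2389;  N(d₂) = N(-0.81) = 0.2090
C = 250·0.2389 − 275·0.9809·0.2090 = 59.7250 − 56.3772 = 3.3478

£3.35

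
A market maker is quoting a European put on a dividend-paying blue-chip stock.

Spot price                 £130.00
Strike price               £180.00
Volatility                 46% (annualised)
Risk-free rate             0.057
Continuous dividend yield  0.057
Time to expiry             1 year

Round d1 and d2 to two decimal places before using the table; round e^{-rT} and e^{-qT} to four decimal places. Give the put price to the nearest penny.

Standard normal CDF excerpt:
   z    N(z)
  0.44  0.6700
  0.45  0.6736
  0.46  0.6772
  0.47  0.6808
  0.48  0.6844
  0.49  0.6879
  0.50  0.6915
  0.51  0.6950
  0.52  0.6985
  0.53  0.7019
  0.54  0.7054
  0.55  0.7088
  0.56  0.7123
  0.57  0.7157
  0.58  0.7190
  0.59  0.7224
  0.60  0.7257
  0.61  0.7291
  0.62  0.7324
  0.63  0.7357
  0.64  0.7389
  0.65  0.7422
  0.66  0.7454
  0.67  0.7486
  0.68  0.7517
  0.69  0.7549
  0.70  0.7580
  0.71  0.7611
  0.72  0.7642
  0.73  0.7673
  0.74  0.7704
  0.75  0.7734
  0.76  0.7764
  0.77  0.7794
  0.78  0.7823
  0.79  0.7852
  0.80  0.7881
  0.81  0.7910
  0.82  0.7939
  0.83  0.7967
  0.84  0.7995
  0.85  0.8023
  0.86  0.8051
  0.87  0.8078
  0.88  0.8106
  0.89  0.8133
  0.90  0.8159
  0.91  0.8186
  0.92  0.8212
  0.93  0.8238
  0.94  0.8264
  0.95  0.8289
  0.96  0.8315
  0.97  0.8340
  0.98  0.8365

σ√T = 0.46 × 1.0000 = 0.4600
d₁ = [ln(130/180) + (0.057 − 0.057 + 0.46²/2)·1] / 0.4600 = [-0.3254 + 0.1058] / 0.4600 = -0.4774 → -0.48
d₂ = d₁ − σ√T = -0.4774 − 0.4600 = -0.9374 → -0.94
exp(−qT) = exp(−0.057·1) = 0.9446;  exp(−rT) = exp(−0.057·1) = 0.9446
N(−d₂) = N(0.94) = 0.8264;  N(−d₁) = N(0.48) = 0.6844
P = 180·0.9446·0.8264 − 130·0.9446·0.6844 = 140.5111 − 84.0430 = 56.4682

£56.47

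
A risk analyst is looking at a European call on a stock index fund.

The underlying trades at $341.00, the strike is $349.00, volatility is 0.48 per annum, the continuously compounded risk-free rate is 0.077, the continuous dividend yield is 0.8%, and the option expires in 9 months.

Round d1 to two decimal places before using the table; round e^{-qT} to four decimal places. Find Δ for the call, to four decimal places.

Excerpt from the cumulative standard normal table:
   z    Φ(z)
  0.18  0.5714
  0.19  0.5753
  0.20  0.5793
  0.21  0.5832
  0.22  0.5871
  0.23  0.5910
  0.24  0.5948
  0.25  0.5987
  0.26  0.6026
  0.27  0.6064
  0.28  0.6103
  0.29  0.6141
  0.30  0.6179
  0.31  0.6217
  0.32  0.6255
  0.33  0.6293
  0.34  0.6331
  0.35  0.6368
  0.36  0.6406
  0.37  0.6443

0.6066

σ√T = 0.48 × 0.8660 = 0.4157
ln(S/K) + (r − q + σ²/2)T = ln(341/349) + (0.077 − 0.008 + 0.48²/2)·0.75 = -0.0232 + 0.1381 = 0.1150
d₁ = 0.1150 / 0.4157 = 0.2766 → 0.28
N(d₁) = N(0.28) = 0.6103
Δ_call = e^(−qT)·N(d₁) = 0.9940·0.6103 = 0.6066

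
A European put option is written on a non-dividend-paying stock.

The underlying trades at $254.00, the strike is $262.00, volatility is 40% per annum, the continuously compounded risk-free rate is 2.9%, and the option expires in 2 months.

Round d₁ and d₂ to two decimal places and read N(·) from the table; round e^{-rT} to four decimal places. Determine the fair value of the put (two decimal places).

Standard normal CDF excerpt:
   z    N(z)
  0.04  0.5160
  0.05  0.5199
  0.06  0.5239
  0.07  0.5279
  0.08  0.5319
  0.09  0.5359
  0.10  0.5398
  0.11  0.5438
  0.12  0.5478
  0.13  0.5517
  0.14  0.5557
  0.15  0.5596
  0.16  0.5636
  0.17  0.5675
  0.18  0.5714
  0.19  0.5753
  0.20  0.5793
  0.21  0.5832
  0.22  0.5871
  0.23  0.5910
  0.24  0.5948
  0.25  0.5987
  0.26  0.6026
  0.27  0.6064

$19.99

σ√T = 0.4 × 0.4082 = 0.1633
d₁ = [ln(254/262) + (0.029 + 0.4²/2)·0.1667] / 0.1633 = [-0.0310 + 0.0182] / 0.1633 = -0.0787 which rounds to -0.08
d₂ = d₁ − σ√T = -0.0787 − 0.1633 = -0.2419 which rounds to -0.24
e^(−rT) = e^(−0.029·0.1667) = 0.9952
N(−d₂) = N(0.24) = 0.5948;  N(−d₁) = N(0.08) = 0.5319
P = 262·0.9952·0.5948 − 254·0.5319 = 155.0896 − 135.1026 = 19.9870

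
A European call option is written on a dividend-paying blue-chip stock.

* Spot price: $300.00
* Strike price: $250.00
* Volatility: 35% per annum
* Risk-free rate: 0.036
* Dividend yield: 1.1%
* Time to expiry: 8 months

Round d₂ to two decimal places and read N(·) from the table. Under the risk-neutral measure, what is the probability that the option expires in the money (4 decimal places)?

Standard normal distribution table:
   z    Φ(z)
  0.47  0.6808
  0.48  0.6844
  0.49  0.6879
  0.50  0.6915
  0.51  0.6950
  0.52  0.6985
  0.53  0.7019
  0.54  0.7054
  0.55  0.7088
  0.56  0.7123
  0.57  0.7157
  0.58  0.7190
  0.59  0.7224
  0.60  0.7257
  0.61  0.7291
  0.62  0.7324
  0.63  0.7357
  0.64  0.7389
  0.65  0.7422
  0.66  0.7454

σ√T = 0.35·√0.6667 = 0.2858
d₁ = [ln(300/250) + (0.036 − 0.011 + ½·0.35²)·0.6667] / (σ√T) = (0.1823 + 0.0575) / 0.2858 = 0.8392 ⇒ 0.84
d₂ = 0.8392 − 0.2858 = 0.5534 ⇒ 0.55
Pr(exercise) under Q = N(d₂) = 0.7088

0.7088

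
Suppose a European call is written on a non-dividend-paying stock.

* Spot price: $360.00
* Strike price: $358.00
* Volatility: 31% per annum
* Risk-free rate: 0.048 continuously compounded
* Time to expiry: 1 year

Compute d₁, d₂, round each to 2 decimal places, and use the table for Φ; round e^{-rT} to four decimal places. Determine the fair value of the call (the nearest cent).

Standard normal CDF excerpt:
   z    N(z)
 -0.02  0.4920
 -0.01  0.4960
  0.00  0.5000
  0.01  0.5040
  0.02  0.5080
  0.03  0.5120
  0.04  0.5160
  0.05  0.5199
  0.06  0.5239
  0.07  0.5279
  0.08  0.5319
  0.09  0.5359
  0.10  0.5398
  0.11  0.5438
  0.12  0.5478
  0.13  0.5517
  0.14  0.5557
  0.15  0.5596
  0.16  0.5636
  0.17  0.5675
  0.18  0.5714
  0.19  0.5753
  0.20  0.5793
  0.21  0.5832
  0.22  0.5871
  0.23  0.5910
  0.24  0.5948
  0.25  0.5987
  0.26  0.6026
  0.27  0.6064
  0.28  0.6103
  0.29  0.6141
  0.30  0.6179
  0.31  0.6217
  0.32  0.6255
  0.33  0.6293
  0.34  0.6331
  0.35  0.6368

$53.21

T = 1;  σ√T = 0.3100
ln(S/K) + (r + σ²/2)T = ln(360/358) + (0.048 + 0.31²/2)·1 = 0.0056 + 0.0960 = 0.1016
d₁ = 0.1016 / 0.3100 = 0.3278 → 0.33
d₂ = d₁ − σ√T = 0.3278 − 0.3100 = 0.0178 → 0.02
e^(−rT) = e^(−0.048·1) = 0.9531
N(d₁) = N(0.33) = 0.6293;  N(d₂) = N(0.02) = 0.5080
C = 360·0.6293 − 358·0.9531·0.5080 = 226.5480 − 173.3346 = 53.2134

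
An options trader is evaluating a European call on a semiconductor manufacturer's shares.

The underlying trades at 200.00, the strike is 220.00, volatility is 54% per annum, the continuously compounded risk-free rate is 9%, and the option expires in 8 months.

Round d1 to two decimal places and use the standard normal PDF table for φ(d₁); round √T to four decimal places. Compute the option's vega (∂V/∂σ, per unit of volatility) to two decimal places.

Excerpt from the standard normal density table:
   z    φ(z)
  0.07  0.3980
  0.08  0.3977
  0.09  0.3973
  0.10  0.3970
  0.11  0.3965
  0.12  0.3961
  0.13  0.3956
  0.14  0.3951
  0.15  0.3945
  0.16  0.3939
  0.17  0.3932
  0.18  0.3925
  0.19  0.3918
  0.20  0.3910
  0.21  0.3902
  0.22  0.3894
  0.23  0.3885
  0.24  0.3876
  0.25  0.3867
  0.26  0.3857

T = 0.6667;  σ√T = 0.4409
d₁ = [ln(200/220) + (0.09 + 0.54²/2)·0.6667] / 0.4409 = [-0.0953 + 0.1572] / 0.4409 = 0.1404 → 0.14
√T = √0.6667 = 0.8165
φ(d₁) = φ(0.14) = 0.3951
vega = S·φ(d₁)·√T = 200·0.3951·0.8165 = 64.5198

64.52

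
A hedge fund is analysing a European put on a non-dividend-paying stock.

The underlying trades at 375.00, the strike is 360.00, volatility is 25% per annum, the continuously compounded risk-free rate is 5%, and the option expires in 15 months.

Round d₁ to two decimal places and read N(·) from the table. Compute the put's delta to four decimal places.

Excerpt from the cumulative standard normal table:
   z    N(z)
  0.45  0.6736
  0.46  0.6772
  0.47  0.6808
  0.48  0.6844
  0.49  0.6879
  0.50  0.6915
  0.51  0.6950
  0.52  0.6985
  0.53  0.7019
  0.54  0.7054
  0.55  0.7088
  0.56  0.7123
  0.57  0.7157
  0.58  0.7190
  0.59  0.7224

T = 1.25;  σ√T = 0.2795
ln(S/K) + (r + σ²/2)T = ln(375/360) + (0.05 + 0.25²/2)·1.25 = 0.0408 + 0.1016 = 0.1424
d₁ = 0.1424 / 0.2795 = 0.5094 which rounds to 0.51
N(d₁) = N(0.51) = 0.6950
Δ_put = N(d₁) − 1 = 0.6950 − 1 = -0.3050

-0.3050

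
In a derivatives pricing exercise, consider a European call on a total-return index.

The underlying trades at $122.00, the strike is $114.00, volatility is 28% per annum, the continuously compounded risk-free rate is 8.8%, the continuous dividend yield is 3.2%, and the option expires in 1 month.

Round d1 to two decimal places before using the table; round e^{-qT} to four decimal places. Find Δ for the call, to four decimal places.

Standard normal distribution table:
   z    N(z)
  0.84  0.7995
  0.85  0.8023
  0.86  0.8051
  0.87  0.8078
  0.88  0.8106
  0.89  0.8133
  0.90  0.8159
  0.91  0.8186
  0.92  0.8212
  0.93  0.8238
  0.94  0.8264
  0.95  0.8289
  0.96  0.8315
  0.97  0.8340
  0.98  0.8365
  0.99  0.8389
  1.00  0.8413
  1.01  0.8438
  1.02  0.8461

σ√T = 0.28·√0.08333 = 0.0808
d₁ = [ln(122/114) + (0.088 − 0.032 + 0.28²/2)·0.08333] / 0.0808 = [0.0678 + 0.0079] / 0.0808 = 0.9372 which rounds to 0.94
N(d₁) = N(0.94) = 0.8264
Δ_call = e^(−qT)·N(d₁) = 0.9973·0.8264 = 0.8242

0.8242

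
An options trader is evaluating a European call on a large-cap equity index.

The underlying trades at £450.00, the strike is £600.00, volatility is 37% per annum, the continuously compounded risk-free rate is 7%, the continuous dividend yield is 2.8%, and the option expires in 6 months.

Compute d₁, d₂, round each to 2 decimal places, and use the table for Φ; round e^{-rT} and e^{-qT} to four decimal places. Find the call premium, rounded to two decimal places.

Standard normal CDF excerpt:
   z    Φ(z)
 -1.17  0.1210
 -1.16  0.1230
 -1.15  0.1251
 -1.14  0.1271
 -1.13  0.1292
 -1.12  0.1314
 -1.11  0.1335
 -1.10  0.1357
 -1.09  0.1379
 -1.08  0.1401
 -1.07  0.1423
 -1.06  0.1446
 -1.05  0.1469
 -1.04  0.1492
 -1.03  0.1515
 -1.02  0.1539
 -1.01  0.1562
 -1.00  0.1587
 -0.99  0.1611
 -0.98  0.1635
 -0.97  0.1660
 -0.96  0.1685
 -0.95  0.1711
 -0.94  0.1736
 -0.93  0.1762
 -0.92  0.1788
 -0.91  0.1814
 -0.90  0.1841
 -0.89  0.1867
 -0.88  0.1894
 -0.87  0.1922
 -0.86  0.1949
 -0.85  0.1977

£10.37

T = 0.5;  σ√T = 0.2616
ln(S/K) + (r − q + σ²/2)T = ln(450/600) + (0.07 − 0.028 + 0.37²/2)·0.5 = -0.2877 + 0.0552 = -0.2325
d₁ = -0.2325 / 0.2616 = -0.8885 ≈ -0.89
d₂ = d₁ − σ√T = -0.8885 − 0.2616 = -1.1501 ≈ -1.15
exp(−qT) = exp(−0.028·0.5) = 0.9861;  exp(−rT) = exp(−0.07·0.5) = 0.9656
N(d₁) = N(-0.89) = 0.1867;  N(d₂) = N(-1.15) = 0.1251
C = 450·0.9861·0.1867 − 600·0.9656·0.1251 = 82.8472 − 72.4779 = 10.3693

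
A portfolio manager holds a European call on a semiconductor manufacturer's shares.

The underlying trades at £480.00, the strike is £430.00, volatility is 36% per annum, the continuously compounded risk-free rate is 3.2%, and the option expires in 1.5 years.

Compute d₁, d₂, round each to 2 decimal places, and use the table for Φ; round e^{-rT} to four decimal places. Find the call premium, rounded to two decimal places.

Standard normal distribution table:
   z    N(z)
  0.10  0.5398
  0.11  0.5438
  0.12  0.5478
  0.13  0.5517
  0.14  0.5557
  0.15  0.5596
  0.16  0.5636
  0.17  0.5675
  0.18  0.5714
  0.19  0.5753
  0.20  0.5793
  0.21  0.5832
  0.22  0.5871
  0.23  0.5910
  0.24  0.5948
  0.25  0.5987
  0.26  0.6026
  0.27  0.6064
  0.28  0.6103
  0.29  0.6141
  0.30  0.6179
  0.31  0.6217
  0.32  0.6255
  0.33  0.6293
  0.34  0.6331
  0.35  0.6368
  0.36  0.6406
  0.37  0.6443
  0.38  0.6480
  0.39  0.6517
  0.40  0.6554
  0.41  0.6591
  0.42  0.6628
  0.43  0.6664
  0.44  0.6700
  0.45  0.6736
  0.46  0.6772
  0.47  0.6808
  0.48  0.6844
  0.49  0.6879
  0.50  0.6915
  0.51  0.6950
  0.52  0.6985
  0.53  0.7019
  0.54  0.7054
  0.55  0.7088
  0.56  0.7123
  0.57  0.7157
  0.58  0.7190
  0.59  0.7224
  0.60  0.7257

σ√T = 0.36·√1.5 = 0.4409
d₁ = [ln(480/430) + (0.032 + 0.36²/2)·1.5] / 0.4409 = [0.1100 + 0.1452] / 0.4409 = 0.5788 ⇒ 0.58
d₂ = d₁ − σ√T = 0.5788 − 0.4409 = 0.1379 ⇒ 0.14
e^(−rT) = e^(−0.032·1.5) = 0.9531
N(d₁) = N(0.58) = 0.7190;  N(d₂) = N(0.14) = 0.5557
C = 480·0.7190 − 430·0.9531·0.5557 = 345.1200 − 227.7442 = 117.3758

£117.38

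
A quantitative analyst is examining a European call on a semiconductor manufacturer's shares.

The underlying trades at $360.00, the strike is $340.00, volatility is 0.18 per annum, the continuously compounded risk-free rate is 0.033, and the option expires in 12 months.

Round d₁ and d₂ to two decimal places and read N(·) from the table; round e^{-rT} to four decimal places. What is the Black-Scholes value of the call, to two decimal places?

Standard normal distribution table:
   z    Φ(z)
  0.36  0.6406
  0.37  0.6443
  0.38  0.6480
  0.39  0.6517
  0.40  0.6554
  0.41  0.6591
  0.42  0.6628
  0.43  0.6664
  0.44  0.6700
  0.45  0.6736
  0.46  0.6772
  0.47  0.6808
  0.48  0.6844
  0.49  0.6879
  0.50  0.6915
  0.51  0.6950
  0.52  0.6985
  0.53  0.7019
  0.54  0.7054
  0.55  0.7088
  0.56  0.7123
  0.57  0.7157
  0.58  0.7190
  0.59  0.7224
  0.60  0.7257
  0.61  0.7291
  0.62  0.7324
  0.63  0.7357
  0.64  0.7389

T = 1;  σ√T = 0.1800
d₁ = [ln(360/340) + (0.033 + 0.18²/2)·1] / 0.1800 = [0.0572 + 0.0492] / 0.1800 = 0.5909 ≈ 0.59
d₂ = d₁ − σ√T = 0.5909 − 0.1800 = 0.4109 ≈ 0.41
e^(−rT) = e^(−0.033·1) = 0.9675
C = 360·N(0.59) − 340·0.9675·N(0.41) = 360·0.7224 − 340·0.9675·0.6591 = 260.0640 − 216.8109 = 43.2531

$43.25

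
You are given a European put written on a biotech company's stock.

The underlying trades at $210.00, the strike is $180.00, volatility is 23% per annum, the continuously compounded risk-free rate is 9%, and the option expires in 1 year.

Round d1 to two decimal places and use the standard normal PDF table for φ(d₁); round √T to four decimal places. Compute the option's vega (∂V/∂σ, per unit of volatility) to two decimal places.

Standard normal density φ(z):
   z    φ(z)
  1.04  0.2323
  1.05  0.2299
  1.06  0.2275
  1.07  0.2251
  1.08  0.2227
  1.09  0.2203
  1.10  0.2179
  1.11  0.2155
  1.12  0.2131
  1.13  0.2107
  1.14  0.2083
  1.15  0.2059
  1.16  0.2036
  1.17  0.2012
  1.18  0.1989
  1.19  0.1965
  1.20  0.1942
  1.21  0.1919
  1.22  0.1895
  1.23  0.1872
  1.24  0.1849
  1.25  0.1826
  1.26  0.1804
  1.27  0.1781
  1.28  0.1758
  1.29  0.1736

T = 1;  σ√T = 0.2300
d₁ = [ln(210/180) + (0.09 + 0.23²/2)·1] / 0.2300 = [0.1542 + 0.1164] / 0.2300 = 1.1765 ≈ 1.18
√T = √1 = 1.0000
φ(d₁) = φ(1.18) = 0.1989
vega = S·φ(d₁)·√T = 210·0.1989·1.0000 = 41.7690

41.77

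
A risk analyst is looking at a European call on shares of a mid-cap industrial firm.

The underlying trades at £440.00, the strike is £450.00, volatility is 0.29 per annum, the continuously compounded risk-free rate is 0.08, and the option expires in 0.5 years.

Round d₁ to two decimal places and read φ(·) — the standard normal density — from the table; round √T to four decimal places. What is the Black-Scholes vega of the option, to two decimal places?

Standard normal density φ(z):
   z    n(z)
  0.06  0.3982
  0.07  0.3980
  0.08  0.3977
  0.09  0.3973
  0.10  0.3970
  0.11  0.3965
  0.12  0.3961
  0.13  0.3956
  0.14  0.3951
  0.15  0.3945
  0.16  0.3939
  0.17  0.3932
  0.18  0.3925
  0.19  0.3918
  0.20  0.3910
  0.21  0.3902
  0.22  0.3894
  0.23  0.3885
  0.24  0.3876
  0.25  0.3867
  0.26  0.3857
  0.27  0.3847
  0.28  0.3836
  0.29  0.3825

T = 0.5;  σ√T = 0.2051
d₁ = [ln(440/450) + (0.08 + 0.29²/2)·0.5] / 0.2051 = [-0.0225 + 0.0610] / 0.2051 = 0.1880 ⇒ 0.19
√T = √0.5 = 0.7071
φ(d₁) = φ(0.19) = 0.3918
vega = S·φ(d₁)·√T = 440·0.3918·0.7071 = 121.8984

121.90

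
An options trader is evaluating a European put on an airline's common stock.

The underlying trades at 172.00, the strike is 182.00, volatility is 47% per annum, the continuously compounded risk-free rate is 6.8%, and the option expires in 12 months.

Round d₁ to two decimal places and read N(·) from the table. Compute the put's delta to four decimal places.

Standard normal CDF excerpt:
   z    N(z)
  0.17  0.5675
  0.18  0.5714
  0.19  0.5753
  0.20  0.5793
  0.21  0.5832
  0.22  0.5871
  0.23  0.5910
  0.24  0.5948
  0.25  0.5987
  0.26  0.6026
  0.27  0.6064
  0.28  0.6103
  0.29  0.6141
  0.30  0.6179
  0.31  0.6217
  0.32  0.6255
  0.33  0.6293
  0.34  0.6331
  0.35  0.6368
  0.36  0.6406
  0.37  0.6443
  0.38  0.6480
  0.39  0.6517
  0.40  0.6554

T = 1;  σ√T = 0.4700
d₁ = [ln(172/182) + (0.068 + 0.47²/2)·1] / 0.4700 = [-0.0565 + 0.1784] / 0.4700 = 0.2594 which rounds to 0.26
N(d₁) = N(0.26) = 0.6026
Δ_put = N(d₁) − 1 = 0.6026 − 1 = -0.3974

-0.3974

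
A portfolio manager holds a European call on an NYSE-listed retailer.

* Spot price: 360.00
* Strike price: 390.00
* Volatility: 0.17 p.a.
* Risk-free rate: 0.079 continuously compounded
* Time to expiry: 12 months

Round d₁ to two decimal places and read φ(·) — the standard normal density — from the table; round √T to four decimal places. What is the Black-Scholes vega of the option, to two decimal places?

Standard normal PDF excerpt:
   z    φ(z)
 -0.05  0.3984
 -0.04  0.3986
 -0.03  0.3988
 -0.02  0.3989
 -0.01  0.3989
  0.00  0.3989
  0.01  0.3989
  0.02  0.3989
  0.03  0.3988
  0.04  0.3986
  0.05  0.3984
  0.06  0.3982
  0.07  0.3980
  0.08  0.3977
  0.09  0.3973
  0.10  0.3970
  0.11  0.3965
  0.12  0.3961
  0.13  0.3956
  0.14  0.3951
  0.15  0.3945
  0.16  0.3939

143.17

T = 1;  σ√T = 0.1700
d₁ = [ln(360/390) + (0.079 + 0.17²/2)·1] / 0.1700 = [-0.0800 + 0.0935] / 0.1700 = 0.0789 ≈ 0.08
√T = √1 = 1.0000
φ(d₁) = φ(0.08) = 0.3977
vega = S·φ(d₁)·√T = 360·0.3977·1.0000 = 143.1720
(Vega is the same for a European call and put with the same parameters.)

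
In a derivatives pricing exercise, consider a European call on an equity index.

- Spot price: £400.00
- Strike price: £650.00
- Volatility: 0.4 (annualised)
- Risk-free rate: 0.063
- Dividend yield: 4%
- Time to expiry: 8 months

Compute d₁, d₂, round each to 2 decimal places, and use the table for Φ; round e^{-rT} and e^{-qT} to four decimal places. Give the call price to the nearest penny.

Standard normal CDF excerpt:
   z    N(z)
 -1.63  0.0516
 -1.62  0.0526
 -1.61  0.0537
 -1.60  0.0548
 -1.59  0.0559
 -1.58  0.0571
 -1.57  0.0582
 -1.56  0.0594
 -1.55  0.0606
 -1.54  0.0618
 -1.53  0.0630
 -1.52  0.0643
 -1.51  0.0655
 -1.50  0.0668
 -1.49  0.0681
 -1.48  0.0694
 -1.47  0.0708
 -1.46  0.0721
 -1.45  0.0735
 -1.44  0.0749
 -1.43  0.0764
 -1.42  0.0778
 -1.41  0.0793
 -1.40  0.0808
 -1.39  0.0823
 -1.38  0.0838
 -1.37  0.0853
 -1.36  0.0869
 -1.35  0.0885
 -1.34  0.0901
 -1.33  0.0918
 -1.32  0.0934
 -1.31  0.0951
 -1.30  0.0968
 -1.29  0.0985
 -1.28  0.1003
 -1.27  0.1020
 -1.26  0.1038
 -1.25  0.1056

σ√T = 0.4 × 0.8165 = 0.3266
d₁ = [ln(400/650) + (0.063 − 0.04 + ½·0.4²)·0.6667] / (σ√T) = (-0.4855 + 0.0687) / 0.3266 = -1.2763 ≈ -1.28
d₂ = -1.2763 − 0.3266 = -1.6029 ≈ -1.60
e^(−qT) = e^(−0.04·0.6667) = 0.9737;  e^(−rT) = e^(−0.063·0.6667) = 0.9589
N(d₁) = N(-1.28) = 0.1003;  N(d₂) = N(-1.60) = 0.0548
C = 400·0.9737·0.1003 − 650·0.9589·0.0548 = 39.0648 − 34.1560 = 4.9088

£4.91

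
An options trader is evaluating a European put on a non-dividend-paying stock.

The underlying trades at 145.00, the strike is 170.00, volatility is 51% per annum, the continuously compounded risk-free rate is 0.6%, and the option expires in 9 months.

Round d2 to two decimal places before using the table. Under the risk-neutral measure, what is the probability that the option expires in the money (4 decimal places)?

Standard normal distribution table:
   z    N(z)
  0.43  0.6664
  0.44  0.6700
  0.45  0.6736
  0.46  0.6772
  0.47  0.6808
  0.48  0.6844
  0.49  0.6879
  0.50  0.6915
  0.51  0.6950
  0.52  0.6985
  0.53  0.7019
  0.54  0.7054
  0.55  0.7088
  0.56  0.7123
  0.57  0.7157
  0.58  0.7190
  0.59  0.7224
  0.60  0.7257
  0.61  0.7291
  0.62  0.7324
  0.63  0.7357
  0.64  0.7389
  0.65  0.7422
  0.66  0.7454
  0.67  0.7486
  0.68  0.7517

0.7157

T = 0.75;  σ√T = 0.4417
ln(S/K) + (r + σ²/2)T = ln(145/170) + (0.006 + 0.51²/2)·0.75 = -0.1591 + 0.1020 = -0.0570
d₁ = -0.0570 / 0.4417 = -0.1291 ≈ -0.13
d₂ = d₁ − σ√T = -0.1291 − 0.4417 = -0.5708 ≈ -0.57
Pr(exercise) under Q = N(−d₂) = N(0.57) = 0.7157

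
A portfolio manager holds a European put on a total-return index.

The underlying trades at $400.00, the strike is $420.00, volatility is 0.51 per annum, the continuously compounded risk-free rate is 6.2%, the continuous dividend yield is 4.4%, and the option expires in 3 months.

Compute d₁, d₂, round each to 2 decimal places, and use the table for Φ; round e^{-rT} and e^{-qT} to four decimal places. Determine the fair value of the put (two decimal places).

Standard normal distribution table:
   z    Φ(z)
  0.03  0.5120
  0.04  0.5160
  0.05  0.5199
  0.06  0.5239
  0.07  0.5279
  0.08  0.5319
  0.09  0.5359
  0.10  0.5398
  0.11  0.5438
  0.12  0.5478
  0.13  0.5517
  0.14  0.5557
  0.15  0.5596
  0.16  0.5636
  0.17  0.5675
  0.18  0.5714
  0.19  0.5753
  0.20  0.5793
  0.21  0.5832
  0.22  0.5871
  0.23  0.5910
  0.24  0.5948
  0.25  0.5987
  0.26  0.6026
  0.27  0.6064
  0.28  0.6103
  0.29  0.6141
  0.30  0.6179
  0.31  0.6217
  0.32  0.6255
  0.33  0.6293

$49.83

σ√T = 0.51·√0.25 = 0.2550
d₁ = [ln(400/420) + (0.062 − 0.044 + 0.51²/2)·0.25] / 0.2550 = [-0.0488 + 0.0370] / 0.2550 = -0.0462 ≈ -0.05
d₂ = d₁ − σ√T = -0.0462 − 0.2550 = -0.3012 ≈ -0.30
e^(−qT) = e^(−0.044·0.25) = 0.9891;  e^(−rT) = e^(−0.062·0.25) = 0.9846
P = 420·0.9846·N(0.30) − 400·0.9891·N(0.05) = 420·0.9846·0.6179 − 400·0.9891·0.5199 = 255.5214 − 205.6932 = 49.8282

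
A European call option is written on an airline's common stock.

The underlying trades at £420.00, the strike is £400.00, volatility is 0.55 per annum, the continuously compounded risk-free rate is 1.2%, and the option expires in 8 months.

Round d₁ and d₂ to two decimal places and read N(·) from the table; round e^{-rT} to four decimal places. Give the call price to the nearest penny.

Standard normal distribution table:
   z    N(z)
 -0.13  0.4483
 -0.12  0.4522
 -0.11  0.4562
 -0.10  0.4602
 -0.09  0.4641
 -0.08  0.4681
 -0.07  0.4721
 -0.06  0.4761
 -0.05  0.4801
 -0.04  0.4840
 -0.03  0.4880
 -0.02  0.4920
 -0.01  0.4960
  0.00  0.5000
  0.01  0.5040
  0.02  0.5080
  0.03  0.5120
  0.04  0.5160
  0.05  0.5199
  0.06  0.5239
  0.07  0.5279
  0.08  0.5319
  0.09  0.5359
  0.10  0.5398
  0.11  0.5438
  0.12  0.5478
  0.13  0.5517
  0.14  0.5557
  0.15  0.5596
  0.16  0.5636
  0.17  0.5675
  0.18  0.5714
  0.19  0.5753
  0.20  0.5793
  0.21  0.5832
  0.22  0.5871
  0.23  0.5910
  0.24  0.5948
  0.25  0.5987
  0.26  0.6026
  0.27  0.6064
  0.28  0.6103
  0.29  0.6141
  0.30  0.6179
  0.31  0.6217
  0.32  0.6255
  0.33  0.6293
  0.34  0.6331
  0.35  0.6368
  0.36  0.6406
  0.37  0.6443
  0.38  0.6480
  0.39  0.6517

£84.85

σ√T = 0.55 × 0.8165 = 0.4491
d₁ = [ln(420/400) + (0.012 + ½·0.55²)·0.6667] / (σ√T) = (0.0488 + 0.1088) / 0.4491 = 0.3510 → 0.35
d₂ = 0.3510 − 0.4491 = -0.0981 → -0.10
exp(−rT) = exp(−0.012·0.6667) = 0.9920
C = 420·N(0.35) − 400·0.9920·N(-0.10) = 420·0.6368 − 400·0.9920·0.4602 = 267.4560 − 182.6074 = 84.8486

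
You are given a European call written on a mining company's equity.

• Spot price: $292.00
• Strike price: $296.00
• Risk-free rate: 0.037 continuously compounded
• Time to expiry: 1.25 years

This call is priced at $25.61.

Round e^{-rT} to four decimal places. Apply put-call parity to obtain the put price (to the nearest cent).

e^(−rT) = e^(−0.037·1.25) = 0.9548
Put-call parity: C − P = S − K·e^(−rT) = 292 − 296·0.9548 = 292 − 282.6208 = 9.3792
P = C − (C − P) = 25.61 − (9.3792) = 16.2308

$16.23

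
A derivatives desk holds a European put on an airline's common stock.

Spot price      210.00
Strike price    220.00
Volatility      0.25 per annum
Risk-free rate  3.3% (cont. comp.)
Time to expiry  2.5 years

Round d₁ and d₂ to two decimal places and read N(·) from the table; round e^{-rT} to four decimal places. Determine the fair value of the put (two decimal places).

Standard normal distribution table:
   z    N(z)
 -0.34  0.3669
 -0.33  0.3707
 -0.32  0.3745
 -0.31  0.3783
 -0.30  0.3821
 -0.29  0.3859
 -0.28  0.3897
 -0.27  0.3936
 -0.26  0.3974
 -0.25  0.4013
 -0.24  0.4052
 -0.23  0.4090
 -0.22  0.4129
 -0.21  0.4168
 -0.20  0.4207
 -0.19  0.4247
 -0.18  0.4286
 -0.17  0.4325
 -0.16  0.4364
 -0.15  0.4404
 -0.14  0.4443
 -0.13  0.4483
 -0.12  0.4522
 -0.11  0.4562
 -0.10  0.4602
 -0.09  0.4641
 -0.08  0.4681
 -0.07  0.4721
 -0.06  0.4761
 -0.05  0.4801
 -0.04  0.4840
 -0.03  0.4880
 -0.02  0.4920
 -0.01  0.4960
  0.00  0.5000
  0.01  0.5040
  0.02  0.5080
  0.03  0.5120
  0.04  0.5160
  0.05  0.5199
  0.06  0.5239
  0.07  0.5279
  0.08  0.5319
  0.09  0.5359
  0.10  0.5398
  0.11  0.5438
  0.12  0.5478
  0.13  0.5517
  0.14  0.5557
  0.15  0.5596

29.12

T = 2.5;  σ√T = 0.3953
d₁ = [ln(210/220) + (0.033 + ½·0.25²)·2.5] / (σ√T) = (-0.0465 + 0.1606) / 0.3953 = 0.2887 which rounds to 0.29
d₂ = 0.2887 − 0.3953 = -0.1066 which rounds to -0.11
e^(−rT) = e^(−0.033·2.5) = 0.9208
P = 220·0.9208·N(0.11) − 210·N(-0.29) = 220·0.9208·0.5438 − 210·0.3859 = 110.1608 − 81.0390 = 29.1218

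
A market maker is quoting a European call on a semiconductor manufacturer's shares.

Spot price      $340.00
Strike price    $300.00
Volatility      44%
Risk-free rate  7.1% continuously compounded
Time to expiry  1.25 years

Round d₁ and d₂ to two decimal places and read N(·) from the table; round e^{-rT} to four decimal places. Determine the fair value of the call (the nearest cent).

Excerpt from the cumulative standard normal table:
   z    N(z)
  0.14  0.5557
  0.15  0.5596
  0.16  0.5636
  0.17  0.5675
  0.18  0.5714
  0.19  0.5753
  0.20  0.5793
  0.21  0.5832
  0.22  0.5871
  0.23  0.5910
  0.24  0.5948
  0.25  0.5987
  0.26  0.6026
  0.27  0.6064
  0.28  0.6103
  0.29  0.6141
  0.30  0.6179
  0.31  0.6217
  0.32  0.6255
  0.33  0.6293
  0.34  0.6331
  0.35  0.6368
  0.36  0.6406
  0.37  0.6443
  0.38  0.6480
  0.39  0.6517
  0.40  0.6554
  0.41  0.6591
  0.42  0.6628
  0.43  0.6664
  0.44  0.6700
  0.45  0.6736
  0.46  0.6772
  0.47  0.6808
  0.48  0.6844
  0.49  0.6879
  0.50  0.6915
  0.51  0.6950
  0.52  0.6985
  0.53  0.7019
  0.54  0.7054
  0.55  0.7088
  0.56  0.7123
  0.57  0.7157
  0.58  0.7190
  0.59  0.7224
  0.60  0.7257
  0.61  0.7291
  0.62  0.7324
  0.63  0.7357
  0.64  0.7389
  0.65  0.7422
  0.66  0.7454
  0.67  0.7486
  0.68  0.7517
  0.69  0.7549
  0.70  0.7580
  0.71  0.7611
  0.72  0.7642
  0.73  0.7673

$97.64

T = 1.25;  σ√T = 0.4919
d₁ = [ln(340/300) + (0.071 + ½·0.44²)·1.25] / (σ√T) = (0.1252 + 0.2097) / 0.4919 = 0.6808 ⇒ 0.68
d₂ = 0.6808 − 0.4919 = 0.1889 ⇒ 0.19
e^(−rT) = e^(−0.071·1.25) = 0.9151
N(d₁) = N(0.68) = 0.7517;  N(d₂) = N(0.19) = 0.5753
C = 340·0.7517 − 300·0.9151·0.5753 = 255.5780 − 157.9371 = 97.6409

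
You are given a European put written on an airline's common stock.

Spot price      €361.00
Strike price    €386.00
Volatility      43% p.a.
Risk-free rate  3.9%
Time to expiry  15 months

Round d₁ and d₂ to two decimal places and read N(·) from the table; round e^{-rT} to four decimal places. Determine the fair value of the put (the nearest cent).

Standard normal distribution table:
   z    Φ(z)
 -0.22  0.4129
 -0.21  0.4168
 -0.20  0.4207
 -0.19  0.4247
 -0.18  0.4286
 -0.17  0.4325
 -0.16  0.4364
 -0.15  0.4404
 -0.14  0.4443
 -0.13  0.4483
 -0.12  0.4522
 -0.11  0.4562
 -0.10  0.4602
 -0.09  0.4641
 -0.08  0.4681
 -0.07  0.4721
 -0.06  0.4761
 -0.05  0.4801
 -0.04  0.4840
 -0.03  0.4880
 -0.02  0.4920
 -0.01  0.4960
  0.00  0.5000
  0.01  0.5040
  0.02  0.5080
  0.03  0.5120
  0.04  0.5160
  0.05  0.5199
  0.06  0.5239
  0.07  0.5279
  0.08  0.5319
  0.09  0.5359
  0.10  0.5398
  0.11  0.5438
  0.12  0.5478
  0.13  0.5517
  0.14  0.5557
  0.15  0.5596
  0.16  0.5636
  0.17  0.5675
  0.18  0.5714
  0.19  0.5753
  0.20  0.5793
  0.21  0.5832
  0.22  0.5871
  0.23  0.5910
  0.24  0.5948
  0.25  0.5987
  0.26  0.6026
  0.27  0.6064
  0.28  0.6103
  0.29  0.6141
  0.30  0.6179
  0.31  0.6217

T = 1.25;  σ√T = 0.4808
d₁ = [ln(361/386) + (0.039 + ½·0.43²)·1.25] / (σ√T) = (-0.0670 + 0.1643) / 0.4808 = 0.2025 → 0.20
d₂ = 0.2025 − 0.4808 = -0.2783 → -0.28
e^(−rT) = e^(−0.039·1.25) = 0.9524
N(−d₂) = N(0.28) = 0.6103;  N(−d₁) = N(-0.20) = 0.4207
P = 386·0.9524·0.6103 − 361·0.4207 = 224.3624 − 151.8727 = 72.4897

€72.49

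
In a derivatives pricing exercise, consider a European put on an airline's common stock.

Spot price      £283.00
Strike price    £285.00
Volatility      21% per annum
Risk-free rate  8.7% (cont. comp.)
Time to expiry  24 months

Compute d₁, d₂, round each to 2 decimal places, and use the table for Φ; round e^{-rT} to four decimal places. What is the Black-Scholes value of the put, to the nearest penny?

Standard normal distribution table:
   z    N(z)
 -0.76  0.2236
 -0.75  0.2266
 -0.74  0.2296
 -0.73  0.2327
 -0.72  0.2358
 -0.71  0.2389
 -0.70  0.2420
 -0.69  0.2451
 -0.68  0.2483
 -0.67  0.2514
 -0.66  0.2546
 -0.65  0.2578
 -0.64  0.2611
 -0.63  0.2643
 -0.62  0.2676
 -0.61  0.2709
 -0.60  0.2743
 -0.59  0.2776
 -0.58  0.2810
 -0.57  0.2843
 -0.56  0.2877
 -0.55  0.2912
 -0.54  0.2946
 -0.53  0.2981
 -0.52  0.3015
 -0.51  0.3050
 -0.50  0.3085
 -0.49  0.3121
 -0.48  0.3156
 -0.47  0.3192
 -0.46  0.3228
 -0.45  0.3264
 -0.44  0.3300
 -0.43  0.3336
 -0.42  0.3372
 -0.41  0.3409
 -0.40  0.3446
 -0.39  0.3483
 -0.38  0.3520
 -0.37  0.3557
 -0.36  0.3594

£14.03

σ√T = 0.21·√2 = 0.2970
d₁ = [ln(283/285) + (0.087 + 0.21²/2)·2] / 0.2970 = [-0.0070 + 0.2181] / 0.2970 = 0.7107 ⇒ 0.71
d₂ = d₁ − σ√T = 0.7107 − 0.2970 = 0.4137 ⇒ 0.41
e^(−rT) = e^(−0.087·2) = 0.8403
P = 285·0.8403·N(-0.41) − 283·N(-0.71) = 285·0.8403·0.3409 − 283·0.2389 = 81.6406 − 67.6087 = 14.0319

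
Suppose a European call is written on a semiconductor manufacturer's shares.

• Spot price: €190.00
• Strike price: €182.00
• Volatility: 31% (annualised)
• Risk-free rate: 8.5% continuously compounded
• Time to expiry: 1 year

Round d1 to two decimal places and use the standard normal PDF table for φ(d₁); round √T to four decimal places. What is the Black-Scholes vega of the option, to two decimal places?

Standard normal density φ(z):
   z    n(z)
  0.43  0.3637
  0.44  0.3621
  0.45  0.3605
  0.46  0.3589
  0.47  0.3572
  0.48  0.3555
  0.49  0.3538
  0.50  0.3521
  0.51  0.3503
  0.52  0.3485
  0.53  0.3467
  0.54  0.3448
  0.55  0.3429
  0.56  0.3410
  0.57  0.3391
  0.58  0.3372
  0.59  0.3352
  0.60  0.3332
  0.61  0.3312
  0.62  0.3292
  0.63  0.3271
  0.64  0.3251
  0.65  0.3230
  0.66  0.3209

64.43

T = 1;  σ√T = 0.3100
d₁ = [ln(190/182) + (0.085 + 0.31²/2)·1] / 0.3100 = [0.0430 + 0.1331] / 0.3100 = 0.5680 ≈ 0.57
√T = √1 = 1.0000
φ(d₁) = φ(0.57) = 0.3391
vega = S·φ(d₁)·√T = 190·0.3391·1.0000 = 64.4290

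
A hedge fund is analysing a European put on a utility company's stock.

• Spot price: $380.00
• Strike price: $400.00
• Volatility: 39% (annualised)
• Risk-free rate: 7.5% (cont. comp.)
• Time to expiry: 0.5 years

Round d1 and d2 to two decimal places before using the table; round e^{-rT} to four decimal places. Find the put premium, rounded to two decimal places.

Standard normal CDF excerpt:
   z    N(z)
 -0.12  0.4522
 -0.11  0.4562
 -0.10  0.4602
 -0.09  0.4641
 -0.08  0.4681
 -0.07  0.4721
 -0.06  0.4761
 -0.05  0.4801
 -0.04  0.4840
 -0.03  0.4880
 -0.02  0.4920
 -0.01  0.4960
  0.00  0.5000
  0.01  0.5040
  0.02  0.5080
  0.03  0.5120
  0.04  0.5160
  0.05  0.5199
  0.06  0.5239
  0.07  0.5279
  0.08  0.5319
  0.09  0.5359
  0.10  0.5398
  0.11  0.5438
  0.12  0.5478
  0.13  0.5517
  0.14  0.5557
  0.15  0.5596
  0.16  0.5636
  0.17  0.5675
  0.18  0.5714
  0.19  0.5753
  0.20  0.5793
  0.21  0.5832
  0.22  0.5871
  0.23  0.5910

σ√T = 0.39·√0.5 = 0.2758
ln(S/K) + (r + σ²/2)T = ln(380/400) + (0.075 + 0.39²/2)·0.5 = -0.0513 + 0.0755 = 0.0242
d₁ = 0.0242 / 0.2758 = 0.0879 ≈ 0.09
d₂ = d₁ − σ√T = 0.0879 − 0.2758 = -0.1879 ≈ -0.19
e^(−rT) = e^(−0.075·0.5) = 0.9632
N(−d₂) = N(0.19) = 0.5753;  N(−d₁) = N(-0.09) = 0.4641
P = 400·0.9632·0.5753 − 380·0.4641 = 221.6516 − 176.3580 = 45.2936

$45.29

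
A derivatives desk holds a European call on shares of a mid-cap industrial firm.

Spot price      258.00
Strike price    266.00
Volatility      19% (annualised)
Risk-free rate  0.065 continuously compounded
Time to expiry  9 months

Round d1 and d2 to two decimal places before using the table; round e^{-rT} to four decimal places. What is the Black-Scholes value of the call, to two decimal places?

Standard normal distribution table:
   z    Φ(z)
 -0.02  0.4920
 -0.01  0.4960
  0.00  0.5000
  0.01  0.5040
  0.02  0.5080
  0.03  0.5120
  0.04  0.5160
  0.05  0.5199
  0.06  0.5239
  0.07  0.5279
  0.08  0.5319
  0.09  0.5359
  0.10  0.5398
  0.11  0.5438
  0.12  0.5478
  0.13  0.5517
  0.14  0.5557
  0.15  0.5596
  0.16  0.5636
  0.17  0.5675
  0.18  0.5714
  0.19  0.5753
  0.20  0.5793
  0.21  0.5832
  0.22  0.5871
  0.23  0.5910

18.72

σ√T = 0.19·√0.75 = 0.1645
d₁ = [ln(258/266) + (0.065 + ½·0.19²)·0.75] / (σ√T) = (-0.0305 + 0.0623) / 0.1645 = 0.1930 which rounds to 0.19
d₂ = 0.1930 − 0.1645 = 0.0284 which rounds to 0.03
e^(−rT) = e^(−0.065·0.75) = 0.9524
N(d₁) = N(0.19) = 0.5753;  N(d₂) = N(0.03) = 0.5120
C = 258·0.5753 − 266·0.9524·0.5120 = 148.4274 − 129.7093 = 18.7181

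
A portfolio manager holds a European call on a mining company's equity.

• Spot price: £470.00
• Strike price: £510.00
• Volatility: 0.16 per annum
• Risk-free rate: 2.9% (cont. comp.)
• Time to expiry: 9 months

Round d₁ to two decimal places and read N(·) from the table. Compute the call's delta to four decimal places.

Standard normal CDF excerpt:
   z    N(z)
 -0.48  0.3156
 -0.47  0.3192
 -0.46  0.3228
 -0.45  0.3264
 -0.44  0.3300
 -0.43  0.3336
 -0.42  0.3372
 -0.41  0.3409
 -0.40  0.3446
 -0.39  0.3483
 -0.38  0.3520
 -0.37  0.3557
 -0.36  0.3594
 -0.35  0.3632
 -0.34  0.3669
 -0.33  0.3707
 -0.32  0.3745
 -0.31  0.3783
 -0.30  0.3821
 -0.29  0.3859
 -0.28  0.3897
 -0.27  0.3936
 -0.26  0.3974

σ√T = 0.16 × 0.8660 = 0.1386
ln(S/K) + (r + σ²/2)T = ln(470/510) + (0.029 + 0.16²/2)·0.75 = -0.0817 + 0.0314 = -0.0503
d₁ = -0.0503 / 0.1386 = -0.3632 → -0.36
N(d₁) = N(-0.36) = 0.3594
Δ_call = N(d₁) = 0.3594

0.3594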